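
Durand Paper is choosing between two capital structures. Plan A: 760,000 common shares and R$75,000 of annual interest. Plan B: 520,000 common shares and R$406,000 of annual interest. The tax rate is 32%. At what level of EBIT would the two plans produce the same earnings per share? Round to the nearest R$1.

R$1,123,167

Set EPS_A = EPS_B: (EBIT − R$75,000)(1 − 0.32) ÷ 760,000 = (EBIT − R$406,000)(1 − 0.32) ÷ 520,000.
Cancelling (1 − t) and cross-multiplying: 520,000·(EBIT − 75,000) = 760,000·(EBIT − 406,000).
EBIT × (760,000 − 520,000) = 406,000 × 760,000 − 75,000 × 520,000 = 269,560,000,000, so EBIT = 269,560,000,000 ÷ 240,000 = 1,123,166.67.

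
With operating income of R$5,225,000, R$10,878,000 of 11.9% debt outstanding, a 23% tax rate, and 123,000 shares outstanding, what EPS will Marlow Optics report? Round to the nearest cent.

Interest = R$1,294,482.00, so EBT = R$5,225,000 − R$1,294,482.00 = R$3,930,518.00.
After tax at 23%: net income = R$3,930,518.00 × 0.77 = R$3,026,498.86.
Per share: R$3,026,498.86 / 123,000 shares = R$24.61.

R$24.61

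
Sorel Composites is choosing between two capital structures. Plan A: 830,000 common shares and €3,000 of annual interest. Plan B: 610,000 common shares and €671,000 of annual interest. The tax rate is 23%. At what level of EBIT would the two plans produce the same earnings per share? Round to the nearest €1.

€2,523,182

At indifference, (EBIT − 3,000)(1 − t)/830,000 = (EBIT − 671,000)(1 − t)/610,000.
Cancelling (1 − t) and cross-multiplying: 610,000·(EBIT − 3,000) = 830,000·(EBIT − 671,000).
EBIT × (830,000 − 610,000) = 671,000 × 830,000 − 3,000 × 610,000 = 555,100,000,000, so EBIT = 555,100,000,000 ÷ 220,000 = 2,523,181.82.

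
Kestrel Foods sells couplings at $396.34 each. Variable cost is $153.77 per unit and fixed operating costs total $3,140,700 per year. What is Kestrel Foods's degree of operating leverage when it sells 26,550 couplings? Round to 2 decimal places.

1.95

At 26,550 units, contribution = 26,550 × $242.57 = $6,440,233.50.
Subtracting fixed costs: EBIT = $6,440,233.50 − $3,140,700 = $3,299,533.50.
So DOL = total CM / EBIT = $6,440,233.50 / $3,299,533.50 = 1.9519.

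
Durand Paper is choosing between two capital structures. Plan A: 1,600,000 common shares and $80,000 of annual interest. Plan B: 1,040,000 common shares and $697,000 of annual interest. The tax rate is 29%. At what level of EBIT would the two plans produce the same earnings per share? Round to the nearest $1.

$1,842,857

At indifference, (EBIT − 80,000)(1 − t)/1,600,000 = (EBIT − 697,000)(1 − t)/1,040,000.
The (1 − t) factor cancels: (EBIT − 80,000) × 1,040,000 = (EBIT − 697,000) × 1,600,000.
Solving, EBIT = (697,000·1,600,000 − 80,000·1,040,000) / (1,600,000 − 1,040,000) = 1,032,000,000,000 / 560,000 = 1,842,857.14.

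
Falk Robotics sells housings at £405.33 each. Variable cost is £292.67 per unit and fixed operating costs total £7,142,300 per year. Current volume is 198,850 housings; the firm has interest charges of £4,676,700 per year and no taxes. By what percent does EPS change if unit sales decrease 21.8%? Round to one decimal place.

Contribution at this volume is 198,850 × £112.66 = £22,402,441.00.
EBIT = £22,402,441.00 − £7,142,300 = £15,260,141.00.
Interest = £4,676,700.00, so EBIT − I = £10,583,441.00.
Degree of combined leverage = contribution ÷ (EBIT − I) = £22,402,441.00 ÷ £10,583,441.00 = 2.1167.
EPS therefore changes by 2.1167 × (-21.8%) = -46.1%.

-46.1%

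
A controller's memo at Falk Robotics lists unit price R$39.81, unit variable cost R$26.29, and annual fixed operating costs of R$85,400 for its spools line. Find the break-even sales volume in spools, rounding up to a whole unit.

Unit CM = price − variable cost = R$39.81 − R$26.29 = R$13.52.
Units to break even: R$85,400 ÷ R$13.52 = 6,316.57, rounded up to 6,317.

6,317 spools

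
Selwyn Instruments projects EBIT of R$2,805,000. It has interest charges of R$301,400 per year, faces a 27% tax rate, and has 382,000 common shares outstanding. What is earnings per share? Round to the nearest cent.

Pre-tax income = R$2,805,000 − R$301,400.00 = R$2,503,600.00.
After tax at 27%: net income = R$2,503,600.00 × 0.73 = R$1,827,628.00.
Per share: R$1,827,628.00 / 382,000 shares = R$4.78.

R$4.78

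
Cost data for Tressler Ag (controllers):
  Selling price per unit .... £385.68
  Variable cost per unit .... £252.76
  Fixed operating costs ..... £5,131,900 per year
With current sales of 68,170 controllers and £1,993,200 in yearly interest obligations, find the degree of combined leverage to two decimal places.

Contribution at this volume is 68,170 × £132.92 = £9,061,156.40.
EBIT = £9,061,156.40 − £5,131,900 = £3,929,256.40. Interest = £1,993,200.00.
DOL = £9,061,156.40 ÷ £3,929,256.40 = 2.3061; DFL = £3,929,256.40 ÷ £1,936,056.40 = 2.0295.
Combined leverage = 2.3061 × 2.0295 = 4.6802.

4.68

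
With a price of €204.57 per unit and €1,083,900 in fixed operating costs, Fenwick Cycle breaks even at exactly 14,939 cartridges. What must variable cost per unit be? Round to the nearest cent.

At break-even, FC = Q × (P − VC), so P − VC = €1,083,900 ÷ 14,939 = €72.5551.
Hence VC = price − CM = €204.57 − €72.5551 = €132.01.

€132.01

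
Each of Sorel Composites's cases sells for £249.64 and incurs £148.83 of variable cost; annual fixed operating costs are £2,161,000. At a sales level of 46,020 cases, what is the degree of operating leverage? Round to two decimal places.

1.87

Total contribution margin = 46,020 × £100.81 = £4,639,276.20.
EBIT = £4,639,276.20 − £2,161,000 = £2,478,276.20.
So DOL = total CM / EBIT = £4,639,276.20 / £2,478,276.20 = 1.8720.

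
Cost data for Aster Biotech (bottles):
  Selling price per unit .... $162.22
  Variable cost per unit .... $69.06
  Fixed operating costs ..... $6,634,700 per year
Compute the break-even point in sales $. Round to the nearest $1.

$11,553,038

CM per unit = $162.22 − $69.06 = $93.16; CM ratio = $93.16 / $162.22 = 0.5743.
Break-even sales = FC ÷ CM ratio = $6,634,700 × $162.22 / $93.16 = $11,553,038.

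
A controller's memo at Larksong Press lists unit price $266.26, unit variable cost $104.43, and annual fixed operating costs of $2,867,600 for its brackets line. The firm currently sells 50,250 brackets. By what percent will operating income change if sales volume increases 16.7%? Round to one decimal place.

+25.8%

Total contribution margin = 50,250 × $161.83 = $8,131,957.50.
Operating income = contribution − fixed costs = $8,131,957.50 − $2,867,600 = $5,264,357.50.
So DOL = total CM / EBIT = $8,131,957.50 / $5,264,357.50 = 1.5447.
%ΔEBIT = DOL × %ΔSales = 1.5447 × +16.7% = +25.8%.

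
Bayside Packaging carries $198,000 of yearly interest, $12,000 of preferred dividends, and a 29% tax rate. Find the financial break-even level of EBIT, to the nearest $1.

Preferred dividends are paid after tax, so their pre-tax equivalent is $12,000 ÷ (1 − 0.29) = $16,901.41.
Financial break-even EBIT = interest + D_p ÷ (1 − t) = $198,000 + $16,901.41 = $214,901.41.

$214,901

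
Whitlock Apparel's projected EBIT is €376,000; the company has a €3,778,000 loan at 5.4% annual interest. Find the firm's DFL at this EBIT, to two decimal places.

Interest = €204,012.00.
DFL = EBIT ÷ (EBIT − I) = €376,000 ÷ (€376,000 − €204,012.00) = €376,000 ÷ €171,988.00 = 2.1862.

2.19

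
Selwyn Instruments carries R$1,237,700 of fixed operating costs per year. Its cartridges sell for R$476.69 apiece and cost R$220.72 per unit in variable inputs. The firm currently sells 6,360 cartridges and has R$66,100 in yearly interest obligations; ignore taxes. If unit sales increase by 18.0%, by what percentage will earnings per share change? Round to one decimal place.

+90.4%

At 6,360 units, contribution = 6,360 × R$255.97 = R$1,627,969.20.
Subtracting fixed costs: EBIT = R$1,627,969.20 − R$1,237,700 = R$390,269.20.
Interest = R$66,100.00, so EBIT − I = R$324,169.20.
Degree of combined leverage = contribution ÷ (EBIT − I) = R$1,627,969.20 ÷ R$324,169.20 = 5.0220.
EPS therefore changes by 5.0220 × (+18.0%) = +90.4%.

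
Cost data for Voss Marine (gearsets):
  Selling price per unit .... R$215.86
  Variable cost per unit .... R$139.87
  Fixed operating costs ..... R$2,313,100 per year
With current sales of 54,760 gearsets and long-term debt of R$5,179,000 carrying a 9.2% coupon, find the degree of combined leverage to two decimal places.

3.03

Total contribution margin = 54,760 × R$75.99 = R$4,161,212.40.
Subtracting fixed costs: EBIT = R$4,161,212.40 − R$2,313,100 = R$1,848,112.40. Interest = R$476,468.00, so EBIT − I = R$1,371,644.40.
DCL = contribution ÷ (EBIT − I) = R$4,161,212.40 ÷ R$1,371,644.40 = 3.0337.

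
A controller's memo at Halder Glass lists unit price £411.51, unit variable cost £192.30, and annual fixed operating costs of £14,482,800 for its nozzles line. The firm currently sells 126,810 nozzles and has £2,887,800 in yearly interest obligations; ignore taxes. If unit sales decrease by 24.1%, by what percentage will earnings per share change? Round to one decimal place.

Contribution at this volume is 126,810 × £219.21 = £27,798,020.10.
Subtracting fixed costs: EBIT = £27,798,020.10 − £14,482,800 = £13,315,220.10.
Interest = £2,887,800.00, so EBIT − I = £10,427,420.10.
Degree of combined leverage = contribution ÷ (EBIT − I) = £27,798,020.10 ÷ £10,427,420.10 = 2.6659.
%ΔEPS = DCL × %ΔSales = 2.6659 × -24.1% = -64.2%.

-64.2%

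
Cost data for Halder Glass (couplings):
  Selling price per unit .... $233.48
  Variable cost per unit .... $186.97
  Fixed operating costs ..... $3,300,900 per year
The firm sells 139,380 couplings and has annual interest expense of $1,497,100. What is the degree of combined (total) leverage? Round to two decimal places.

Contribution at this volume is 139,380 × $46.51 = $6,482,563.80.
Operating income = contribution − fixed costs = $6,482,563.80 − $3,300,900 = $3,181,663.80. Interest = $1,497,100.00.
DOL = $6,482,563.80 ÷ $3,181,663.80 = 2.0375; DFL = $3,181,663.80 ÷ $1,684,563.80 = 1.8887.
Combined leverage = 2.0375 × 1.8887 = 3.8482.

3.85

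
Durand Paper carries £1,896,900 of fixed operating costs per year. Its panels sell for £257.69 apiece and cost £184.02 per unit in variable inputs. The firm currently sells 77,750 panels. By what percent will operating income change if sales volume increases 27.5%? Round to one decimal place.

+41.1%

At 77,750 units, contribution = 77,750 × £73.67 = £5,727,842.50.
Subtracting fixed costs: EBIT = £5,727,842.50 − £1,896,900 = £3,830,942.50.
Degree of operating leverage = £5,727,842.50 / £3,830,942.50 = 1.4952.
So EBIT moves 1.4952 × (+27.5%) = +41.1%.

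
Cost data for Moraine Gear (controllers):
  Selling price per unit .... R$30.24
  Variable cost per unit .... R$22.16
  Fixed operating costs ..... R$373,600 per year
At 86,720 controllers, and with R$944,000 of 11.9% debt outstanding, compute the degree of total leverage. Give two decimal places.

3.26

Total contribution margin = 86,720 × R$8.08 = R$700,697.60.
Subtracting fixed costs: EBIT = R$700,697.60 − R$373,600 = R$327,097.60. Interest = R$112,336.00.
DOL = R$700,697.60 ÷ R$327,097.60 = 2.1422; DFL = R$327,097.60 ÷ R$214,761.60 = 1.5231.
Combined leverage = 2.1422 × 1.5231 = 3.2628.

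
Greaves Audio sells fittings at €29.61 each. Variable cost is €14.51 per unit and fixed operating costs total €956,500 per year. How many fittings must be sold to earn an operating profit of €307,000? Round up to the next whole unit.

Contribution margin per unit = €29.61 − €14.51 = €15.10.
Required volume = (fixed costs + target profit) ÷ CM = (€956,500 + €307,000) ÷ €15.10 = 83,675.50, so 83,676 fittings.

83,676 fittings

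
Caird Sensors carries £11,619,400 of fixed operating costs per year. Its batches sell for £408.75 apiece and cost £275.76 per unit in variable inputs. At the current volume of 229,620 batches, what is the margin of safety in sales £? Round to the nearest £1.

£58,144,492

Unit CM = price − variable cost = £408.75 − £275.76 = £132.99. Break-even units = £11,619,400 ÷ £132.99 = 87,370.48; break-even revenue = 87,370.48 × £408.75 = £35,712,683.28.
Actual sales revenue = 229,620 × £408.75 = £93,857,175.00.
Margin of safety = £93,857,175.00 − £35,712,683.28 = £58,144,492.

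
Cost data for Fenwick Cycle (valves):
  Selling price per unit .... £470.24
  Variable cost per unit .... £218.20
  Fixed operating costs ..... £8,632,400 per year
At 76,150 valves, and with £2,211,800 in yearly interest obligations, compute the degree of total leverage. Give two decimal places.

At 76,150 units, contribution = 76,150 × £252.04 = £19,192,846.00.
Operating income = contribution − fixed costs = £19,192,846.00 − £8,632,400 = £10,560,446.00. Interest = £2,211,800.00, so EBIT − I = £8,348,646.00.
DCL = contribution ÷ (EBIT − I) = £19,192,846.00 ÷ £8,348,646.00 = 2.2989.

2.30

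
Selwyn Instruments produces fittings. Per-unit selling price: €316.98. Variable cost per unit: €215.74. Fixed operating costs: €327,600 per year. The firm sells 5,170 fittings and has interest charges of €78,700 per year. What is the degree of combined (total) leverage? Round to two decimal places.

4.47

Contribution at this volume is 5,170 × €101.24 = €523,410.80.
EBIT = €523,410.80 − €327,600 = €195,810.80. Interest = €78,700.00, so EBIT − I = €117,110.80.
Degree of total leverage = total CM / (EBIT − interest) = €523,410.80 / €117,110.80 = 4.4694.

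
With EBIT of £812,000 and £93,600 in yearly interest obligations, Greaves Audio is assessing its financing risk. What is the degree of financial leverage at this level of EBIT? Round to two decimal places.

1.13

Annual interest charges come to £93,600.00.
DFL = EBIT ÷ (EBIT − I) = £812,000 ÷ (£812,000 − £93,600.00) = £812,000 ÷ £718,400.00 = 1.1303.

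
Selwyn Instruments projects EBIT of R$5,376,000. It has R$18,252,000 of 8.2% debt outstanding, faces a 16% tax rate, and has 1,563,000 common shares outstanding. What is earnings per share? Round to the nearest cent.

Interest = R$1,496,664.00, so EBT = R$5,376,000 − R$1,496,664.00 = R$3,879,336.00.
After tax at 16%: net income = R$3,879,336.00 × 0.84 = R$3,258,642.24.
EPS = R$3,258,642.24 ÷ 1,563,000 = R$2.08.

R$2.08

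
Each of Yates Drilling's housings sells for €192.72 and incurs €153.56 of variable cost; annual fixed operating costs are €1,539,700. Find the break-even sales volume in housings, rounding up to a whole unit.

39,319 housings

Unit CM = price − variable cost = €192.72 − €153.56 = €39.16.
Break-even volume = fixed costs ÷ CM per unit = €1,539,700 ÷ €39.16 = 39,318.18, so 39,319 housings.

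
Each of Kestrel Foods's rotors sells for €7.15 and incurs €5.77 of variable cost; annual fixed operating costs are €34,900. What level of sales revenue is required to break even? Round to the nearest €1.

€180,822

Contribution margin per unit = €7.15 − €5.77 = €1.38, a CM ratio of €1.38 ÷ €7.15 = 0.1930.
Break-even sales = FC ÷ CM ratio = €34,900 × €7.15 / €1.38 = €180,822.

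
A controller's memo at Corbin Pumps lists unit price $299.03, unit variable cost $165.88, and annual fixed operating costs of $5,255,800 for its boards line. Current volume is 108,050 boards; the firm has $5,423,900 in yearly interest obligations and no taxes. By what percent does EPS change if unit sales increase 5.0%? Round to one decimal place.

Total contribution margin = 108,050 × $133.15 = $14,386,857.50.
EBIT = $14,386,857.50 − $5,255,800 = $9,131,057.50.
After interest of $5,423,900.00, pre-tax earnings = $3,707,157.50.
DCL = total CM / (EBIT − I) = $14,386,857.50 / $3,707,157.50 = 3.8808.
EPS therefore changes by 3.8808 × (+5.0%) = +19.4%.

+19.4%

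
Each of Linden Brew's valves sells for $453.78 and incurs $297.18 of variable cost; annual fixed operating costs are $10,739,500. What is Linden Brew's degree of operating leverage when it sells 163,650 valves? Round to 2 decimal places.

Contribution at this volume is 163,650 × $156.60 = $25,627,590.00.
Operating income = contribution − fixed costs = $25,627,590.00 − $10,739,500 = $14,888,090.00.
Degree of operating leverage = $25,627,590.00 / $14,888,090.00 = 1.7213.

1.72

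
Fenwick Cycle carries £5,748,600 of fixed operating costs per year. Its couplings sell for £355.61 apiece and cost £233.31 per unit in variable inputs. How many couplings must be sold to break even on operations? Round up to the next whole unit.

Each unit contributes £355.61 − £233.31 = £122.30.
Units to break even: £5,748,600 ÷ £122.30 = 47,004.09, rounded up to 47,005.

47,005 couplings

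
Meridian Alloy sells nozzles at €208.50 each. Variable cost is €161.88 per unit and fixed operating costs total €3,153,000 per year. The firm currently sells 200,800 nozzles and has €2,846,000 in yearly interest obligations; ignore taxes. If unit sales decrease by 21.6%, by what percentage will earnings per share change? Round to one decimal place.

-60.1%

Contribution at this volume is 200,800 × €46.62 = €9,361,296.00.
Operating income = contribution − fixed costs = €9,361,296.00 − €3,153,000 = €6,208,296.00.
Interest = €2,846,000.00, so EBIT − I = €3,362,296.00.
Degree of combined leverage = contribution ÷ (EBIT − I) = €9,361,296.00 ÷ €3,362,296.00 = 2.7842.
%ΔEPS = DCL × %ΔSales = 2.7842 × -21.6% = -60.1%.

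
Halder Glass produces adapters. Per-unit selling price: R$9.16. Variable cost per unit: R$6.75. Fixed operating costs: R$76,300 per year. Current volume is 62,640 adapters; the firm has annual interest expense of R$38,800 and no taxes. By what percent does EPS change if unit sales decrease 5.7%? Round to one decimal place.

-24.0%

Contribution at this volume is 62,640 × R$2.41 = R$150,962.40.
Operating income = contribution − fixed costs = R$150,962.40 − R$76,300 = R$74,662.40.
Interest = R$38,800.00, so EBIT − I = R$35,862.40.
DCL = total CM / (EBIT − I) = R$150,962.40 / R$35,862.40 = 4.2095.
%ΔEPS = DCL × %ΔSales = 4.2095 × -5.7% = -24.0%.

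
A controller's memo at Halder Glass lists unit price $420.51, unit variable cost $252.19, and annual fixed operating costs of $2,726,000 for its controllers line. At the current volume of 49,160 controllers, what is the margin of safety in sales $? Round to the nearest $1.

Unit CM = price − variable cost = $420.51 − $252.19 = $168.32. Break-even units = $2,726,000 ÷ $168.32 = 16,195.34; break-even revenue = 16,195.34 × $420.51 = $6,810,303.35.
Current sales = 49,160 × $420.51 = $20,672,271.60.
Margin of safety = $20,672,271.60 − $6,810,303.35 = $13,861,968.

$13,861,968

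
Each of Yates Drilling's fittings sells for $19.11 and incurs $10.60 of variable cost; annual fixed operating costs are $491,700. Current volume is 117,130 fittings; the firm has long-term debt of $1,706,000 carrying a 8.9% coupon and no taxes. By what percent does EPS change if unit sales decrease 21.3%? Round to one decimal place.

At 117,130 units, contribution = 117,130 × $8.51 = $996,776.30.
EBIT = $996,776.30 − $491,700 = $505,076.30.
After interest of $151,834.00, pre-tax earnings = $353,242.30.
DCL = total CM / (EBIT − I) = $996,776.30 / $353,242.30 = 2.8218.
EPS therefore changes by 2.8218 × (-21.3%) = -60.1%.

-60.1%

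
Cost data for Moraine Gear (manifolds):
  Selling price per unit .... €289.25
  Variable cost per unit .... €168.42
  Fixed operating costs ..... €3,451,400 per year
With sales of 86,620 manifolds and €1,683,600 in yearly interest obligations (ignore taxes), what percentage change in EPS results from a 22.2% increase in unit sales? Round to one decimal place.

+43.6%

At 86,620 units, contribution = 86,620 × €120.83 = €10,466,294.60.
Subtracting fixed costs: EBIT = €10,466,294.60 − €3,451,400 = €7,014,894.60.
Interest = €1,683,600.00, so EBIT − I = €5,331,294.60.
DCL = total CM / (EBIT − I) = €10,466,294.60 / €5,331,294.60 = 1.9632.
%ΔEPS = DCL × %ΔSales = 1.9632 × +22.2% = +43.6%.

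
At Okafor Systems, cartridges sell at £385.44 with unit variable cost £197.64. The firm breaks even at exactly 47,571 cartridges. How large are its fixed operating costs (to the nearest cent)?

Contribution margin per unit = £385.44 − £197.64 = £187.80.
Fixed costs = break-even units × CM = 47,571 × £187.80 = £8,933,833.80.

£8,933,833.80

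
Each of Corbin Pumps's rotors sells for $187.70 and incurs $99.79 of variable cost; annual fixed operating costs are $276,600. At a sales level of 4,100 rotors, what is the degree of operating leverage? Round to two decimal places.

At 4,100 units, contribution = 4,100 × $87.91 = $360,431.00.
EBIT = $360,431.00 − $276,600 = $83,831.00.
Degree of operating leverage = $360,431.00 / $83,831.00 = 4.2995.

4.30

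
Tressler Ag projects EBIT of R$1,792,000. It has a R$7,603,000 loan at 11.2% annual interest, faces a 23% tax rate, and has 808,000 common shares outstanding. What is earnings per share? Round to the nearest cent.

Pre-tax income = R$1,792,000 − R$851,536.00 = R$940,464.00.
After tax at 23%: net income = R$940,464.00 × 0.77 = R$724,157.28.
EPS = R$724,157.28 ÷ 808,000 = R$0.90.

R$0.90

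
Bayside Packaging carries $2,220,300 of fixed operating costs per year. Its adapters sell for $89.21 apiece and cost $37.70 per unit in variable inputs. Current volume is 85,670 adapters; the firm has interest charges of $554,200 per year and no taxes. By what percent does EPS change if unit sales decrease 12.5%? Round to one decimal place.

-33.7%

At 85,670 units, contribution = 85,670 × $51.51 = $4,412,861.70.
Operating income = contribution − fixed costs = $4,412,861.70 − $2,220,300 = $2,192,561.70.
After interest of $554,200.00, pre-tax earnings = $1,638,361.70.
DCL = total CM / (EBIT − I) = $4,412,861.70 / $1,638,361.70 = 2.6935.
EPS therefore changes by 2.6935 × (-12.5%) = -33.7%.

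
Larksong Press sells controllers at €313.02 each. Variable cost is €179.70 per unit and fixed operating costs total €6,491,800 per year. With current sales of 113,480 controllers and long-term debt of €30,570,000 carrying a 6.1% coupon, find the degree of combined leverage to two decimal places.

2.23

Contribution at this volume is 113,480 × €133.32 = €15,129,153.60.
EBIT = €15,129,153.60 − €6,491,800 = €8,637,353.60. Interest = €1,864,770.00, so EBIT − I = €6,772,583.60.
Degree of total leverage = total CM / (EBIT − interest) = €15,129,153.60 / €6,772,583.60 = 2.2339.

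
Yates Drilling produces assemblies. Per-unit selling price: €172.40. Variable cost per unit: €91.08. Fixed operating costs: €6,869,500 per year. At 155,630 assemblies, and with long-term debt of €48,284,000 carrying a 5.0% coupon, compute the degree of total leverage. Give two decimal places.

3.75

Total contribution margin = 155,630 × €81.32 = €12,655,831.60.
EBIT = €12,655,831.60 − €6,869,500 = €5,786,331.60. Interest = €2,414,200.00, so EBIT − I = €3,372,131.60.
Degree of total leverage = total CM / (EBIT − interest) = €12,655,831.60 / €3,372,131.60 = 3.7531.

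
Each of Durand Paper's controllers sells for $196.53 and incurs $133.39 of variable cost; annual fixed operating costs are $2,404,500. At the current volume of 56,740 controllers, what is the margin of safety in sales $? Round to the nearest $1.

$3,666,849

Each unit contributes $196.53 − $133.39 = $63.14. Break-even units = $2,404,500 ÷ $63.14 = 38,082.04; break-even revenue = 38,082.04 × $196.53 = $7,484,263.30.
Current sales = 56,740 × $196.53 = $11,151,112.20.
Margin of safety = $11,151,112.20 − $7,484,263.30 = $3,666,849.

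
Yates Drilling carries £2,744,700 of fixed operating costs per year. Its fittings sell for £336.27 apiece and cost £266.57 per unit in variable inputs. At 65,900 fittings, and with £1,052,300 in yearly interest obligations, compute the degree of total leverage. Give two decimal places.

5.77

Total contribution margin = 65,900 × £69.70 = £4,593,230.00.
Subtracting fixed costs: EBIT = £4,593,230.00 − £2,744,700 = £1,848,530.00. Interest = £1,052,300.00.
DOL = £4,593,230.00 ÷ £1,848,530.00 = 2.4848; DFL = £1,848,530.00 ÷ £796,230.00 = 2.3216.
DCL = DOL × DFL = 2.4848 × 2.3216 = 5.7687.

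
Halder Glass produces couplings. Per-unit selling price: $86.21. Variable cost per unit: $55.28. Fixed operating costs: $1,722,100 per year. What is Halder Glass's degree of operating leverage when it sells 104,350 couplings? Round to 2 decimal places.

At 104,350 units, contribution = 104,350 × $30.93 = $3,227,545.50.
Operating income = contribution − fixed costs = $3,227,545.50 − $1,722,100 = $1,505,445.50.
So DOL = total CM / EBIT = $3,227,545.50 / $1,505,445.50 = 2.1439.

2.14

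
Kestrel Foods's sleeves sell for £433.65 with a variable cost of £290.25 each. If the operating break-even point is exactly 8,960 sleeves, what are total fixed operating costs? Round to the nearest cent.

Unit CM = price − variable cost = £433.65 − £290.25 = £143.40.
Fixed costs = break-even units × CM = 8,960 × £143.40 = £1,284,864.00.

£1,284,864.00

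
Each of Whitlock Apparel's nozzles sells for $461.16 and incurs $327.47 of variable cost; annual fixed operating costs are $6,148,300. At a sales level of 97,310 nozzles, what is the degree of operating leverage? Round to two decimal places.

Total contribution margin = 97,310 × $133.69 = $13,009,373.90.
EBIT = $13,009,373.90 − $6,148,300 = $6,861,073.90.
So DOL = total CM / EBIT = $13,009,373.90 / $6,861,073.90 = 1.8961.

1.90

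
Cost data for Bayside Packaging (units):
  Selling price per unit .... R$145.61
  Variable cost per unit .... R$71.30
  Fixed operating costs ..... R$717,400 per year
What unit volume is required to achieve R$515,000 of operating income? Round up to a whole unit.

Unit CM = price − variable cost = R$145.61 − R$71.30 = R$74.31.
Required volume = (fixed costs + target profit) ÷ CM = (R$717,400 + R$515,000) ÷ R$74.31 = 16,584.58, so 16,585 units.

16,585 units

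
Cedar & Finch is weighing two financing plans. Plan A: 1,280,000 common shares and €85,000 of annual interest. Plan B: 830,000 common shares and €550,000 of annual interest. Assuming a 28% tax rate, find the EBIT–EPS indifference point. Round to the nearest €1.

€1,407,667

Set EPS_A = EPS_B: (EBIT − €85,000)(1 − 0.28) ÷ 1,280,000 = (EBIT − €550,000)(1 − 0.28) ÷ 830,000.
The (1 − t) factor cancels: (EBIT − 85,000) × 830,000 = (EBIT − 550,000) × 1,280,000.
Solving, EBIT = (550,000·1,280,000 − 85,000·830,000) / (1,280,000 − 830,000) = 633,450,000,000 / 450,000 = 1,407,666.67.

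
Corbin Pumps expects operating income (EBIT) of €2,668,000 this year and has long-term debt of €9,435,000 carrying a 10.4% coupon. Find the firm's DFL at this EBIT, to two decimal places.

1.58

Annual interest charges come to €981,240.00.
Degree of financial leverage = EBIT / (EBIT − interest) = €2,668,000 / €1,686,760.00 = 1.5817.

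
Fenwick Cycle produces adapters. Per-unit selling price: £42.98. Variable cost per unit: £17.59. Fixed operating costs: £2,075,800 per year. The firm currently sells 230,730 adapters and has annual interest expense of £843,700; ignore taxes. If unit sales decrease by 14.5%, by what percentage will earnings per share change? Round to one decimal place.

-28.9%

Total contribution margin = 230,730 × £25.39 = £5,858,234.70.
Operating income = contribution − fixed costs = £5,858,234.70 − £2,075,800 = £3,782,434.70.
After interest of £843,700.00, pre-tax earnings = £2,938,734.70.
DCL = total CM / (EBIT − I) = £5,858,234.70 / £2,938,734.70 = 1.9935.
%ΔEPS = DCL × %ΔSales = 1.9935 × -14.5% = -28.9%.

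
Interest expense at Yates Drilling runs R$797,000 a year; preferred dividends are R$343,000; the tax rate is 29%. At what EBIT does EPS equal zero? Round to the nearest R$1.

R$1,280,099

Grossing the preferred dividend up to pre-tax terms: R$343,000 / (1 − 0.29) = R$483,098.59.
EPS = 0 when EBIT covers interest plus the pre-tax preferred burden: R$797,000 + R$483,098.59 = R$1,280,098.59.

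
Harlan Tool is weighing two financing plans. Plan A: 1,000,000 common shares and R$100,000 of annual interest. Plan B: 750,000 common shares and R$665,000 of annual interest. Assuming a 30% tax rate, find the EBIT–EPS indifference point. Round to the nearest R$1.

R$2,360,000

At indifference, (EBIT − 100,000)(1 − t)/1,000,000 = (EBIT − 665,000)(1 − t)/750,000.
The (1 − t) factor cancels: (EBIT − 100,000) × 750,000 = (EBIT − 665,000) × 1,000,000.
EBIT × (1,000,000 − 750,000) = 665,000 × 1,000,000 − 100,000 × 750,000 = 590,000,000,000, so EBIT = 590,000,000,000 ÷ 250,000 = 2,360,000.00.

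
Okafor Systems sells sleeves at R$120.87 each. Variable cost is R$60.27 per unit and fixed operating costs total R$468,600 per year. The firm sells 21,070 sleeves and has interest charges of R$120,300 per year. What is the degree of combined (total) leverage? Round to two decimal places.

1.86

Contribution at this volume is 21,070 × R$60.60 = R$1,276,842.00.
Subtracting fixed costs: EBIT = R$1,276,842.00 − R$468,600 = R$808,242.00. Interest = R$120,300.00, so EBIT − I = R$687,942.00.
DCL = contribution ÷ (EBIT − I) = R$1,276,842.00 ÷ R$687,942.00 = 1.8560.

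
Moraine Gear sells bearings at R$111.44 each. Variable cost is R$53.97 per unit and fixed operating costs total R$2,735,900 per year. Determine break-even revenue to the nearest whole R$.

R$5,305,180

Contribution margin per unit = R$111.44 − R$53.97 = R$57.47, a CM ratio of R$57.47 ÷ R$111.44 = 0.5157.
Break-even sales = FC ÷ CM ratio = R$2,735,900 × R$111.44 / R$57.47 = R$5,305,180.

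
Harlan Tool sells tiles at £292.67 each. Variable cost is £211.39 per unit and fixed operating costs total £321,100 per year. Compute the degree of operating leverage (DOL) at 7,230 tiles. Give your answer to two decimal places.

Total contribution margin = 7,230 × £81.28 = £587,654.40.
EBIT = £587,654.40 − £321,100 = £266,554.40.
Degree of operating leverage = £587,654.40 / £266,554.40 = 2.2046.

2.20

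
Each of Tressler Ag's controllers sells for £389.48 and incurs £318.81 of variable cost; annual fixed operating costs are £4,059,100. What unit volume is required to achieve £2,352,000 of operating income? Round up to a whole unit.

90,719 controllers

Each unit contributes £389.48 − £318.81 = £70.67.
Need Q such that Q × £70.67 − £4,059,100 = £2,352,000, i.e. Q = £6,411,100 / £70.67 = 90,718.83 → 90,719.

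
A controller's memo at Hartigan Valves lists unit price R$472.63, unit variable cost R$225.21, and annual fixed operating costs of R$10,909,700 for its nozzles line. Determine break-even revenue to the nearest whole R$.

CM per unit = R$472.63 − R$225.21 = R$247.42; CM ratio = R$247.42 / R$472.63 = 0.5235.
Break-even revenue = fixed costs × price ÷ CM = R$10,909,700 × R$472.63 ÷ R$247.42 = R$20,840,076.

R$20,840,076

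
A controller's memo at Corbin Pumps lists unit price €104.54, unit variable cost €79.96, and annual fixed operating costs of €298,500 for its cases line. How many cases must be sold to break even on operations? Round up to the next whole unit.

12,145 cases

Unit CM = price − variable cost = €104.54 − €79.96 = €24.58.
Break-even Q = €298,500 / €24.58 = 12,144.02 → 12,145 cases.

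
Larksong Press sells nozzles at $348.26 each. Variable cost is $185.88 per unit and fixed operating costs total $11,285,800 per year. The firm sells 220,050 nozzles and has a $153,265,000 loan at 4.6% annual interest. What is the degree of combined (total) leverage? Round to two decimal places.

2.05

Total contribution margin = 220,050 × $162.38 = $35,731,719.00.
EBIT = $35,731,719.00 − $11,285,800 = $24,445,919.00. Interest = $7,050,190.00, so EBIT − I = $17,395,729.00.
Degree of total leverage = total CM / (EBIT − interest) = $35,731,719.00 / $17,395,729.00 = 2.0541.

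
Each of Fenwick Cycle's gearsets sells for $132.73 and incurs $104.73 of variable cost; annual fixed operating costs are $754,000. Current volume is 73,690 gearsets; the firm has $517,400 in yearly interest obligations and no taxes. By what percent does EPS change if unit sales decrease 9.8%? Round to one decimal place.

-25.5%

Contribution at this volume is 73,690 × $28.00 = $2,063,320.00.
EBIT = $2,063,320.00 − $754,000 = $1,309,320.00.
After interest of $517,400.00, pre-tax earnings = $791,920.00.
DCL = total CM / (EBIT − I) = $2,063,320.00 / $791,920.00 = 2.6055.
%ΔEPS = DCL × %ΔSales = 2.6055 × -9.8% = -25.5%.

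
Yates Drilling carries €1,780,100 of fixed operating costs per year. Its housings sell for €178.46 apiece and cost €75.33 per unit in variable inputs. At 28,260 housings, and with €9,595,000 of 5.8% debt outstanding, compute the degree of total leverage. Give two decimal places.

At 28,260 units, contribution = 28,260 × €103.13 = €2,914,453.80.
EBIT = €2,914,453.80 − €1,780,100 = €1,134,353.80. Interest = €556,510.00, so EBIT − I = €577,843.80.
Degree of total leverage = total CM / (EBIT − interest) = €2,914,453.80 / €577,843.80 = 5.0437.

5.04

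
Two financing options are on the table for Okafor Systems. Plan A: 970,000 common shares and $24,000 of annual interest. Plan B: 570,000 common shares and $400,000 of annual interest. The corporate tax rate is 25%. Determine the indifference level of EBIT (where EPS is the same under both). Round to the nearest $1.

Set EPS_A = EPS_B: (EBIT − $24,000)(1 − 0.25) ÷ 970,000 = (EBIT − $400,000)(1 − 0.25) ÷ 570,000.
The (1 − t) factor cancels: (EBIT − 24,000) × 570,000 = (EBIT − 400,000) × 970,000.
EBIT × (970,000 − 570,000) = 400,000 × 970,000 − 24,000 × 570,000 = 374,320,000,000, so EBIT = 374,320,000,000 ÷ 400,000 = 935,800.00.

$935,800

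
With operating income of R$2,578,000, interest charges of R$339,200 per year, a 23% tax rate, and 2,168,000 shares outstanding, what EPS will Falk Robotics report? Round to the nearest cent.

Interest = R$339,200.00, so EBT = R$2,578,000 − R$339,200.00 = R$2,238,800.00.
Net income = R$2,238,800.00 × (1 − 0.23) = R$1,723,876.00.
EPS = R$1,723,876.00 ÷ 2,168,000 = R$0.80.

R$0.80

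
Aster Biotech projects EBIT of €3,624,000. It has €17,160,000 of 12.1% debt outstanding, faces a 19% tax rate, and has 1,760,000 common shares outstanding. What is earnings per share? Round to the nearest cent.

€0.71

Interest = €2,076,360.00, so EBT = €3,624,000 − €2,076,360.00 = €1,547,640.00.
After tax at 19%: net income = €1,547,640.00 × 0.81 = €1,253,588.40.
EPS = €1,253,588.40 ÷ 1,760,000 = €0.71.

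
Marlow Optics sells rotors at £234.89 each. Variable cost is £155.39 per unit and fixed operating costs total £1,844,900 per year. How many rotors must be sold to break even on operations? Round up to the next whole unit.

Each unit contributes £234.89 − £155.39 = £79.50.
Units to break even: £1,844,900 ÷ £79.50 = 23,206.29, rounded up to 23,207.

23,207 rotors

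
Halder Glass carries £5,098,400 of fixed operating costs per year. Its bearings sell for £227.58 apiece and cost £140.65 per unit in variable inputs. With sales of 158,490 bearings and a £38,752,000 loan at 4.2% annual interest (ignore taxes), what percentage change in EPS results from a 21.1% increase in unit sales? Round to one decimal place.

+41.2%

At 158,490 units, contribution = 158,490 × £86.93 = £13,777,535.70.
EBIT = £13,777,535.70 − £5,098,400 = £8,679,135.70.
After interest of £1,627,584.00, pre-tax earnings = £7,051,551.70.
DCL = total CM / (EBIT − I) = £13,777,535.70 / £7,051,551.70 = 1.9538.
EPS therefore changes by 1.9538 × (+21.1%) = +41.2%.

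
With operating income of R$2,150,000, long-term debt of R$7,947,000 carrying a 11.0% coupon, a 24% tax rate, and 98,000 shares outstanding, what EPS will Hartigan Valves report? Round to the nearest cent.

Pre-tax income = R$2,150,000 − R$874,170.00 = R$1,275,830.00.
Net income = R$1,275,830.00 × (1 − 0.24) = R$969,630.80.
EPS = R$969,630.80 ÷ 98,000 = R$9.89.

R$9.89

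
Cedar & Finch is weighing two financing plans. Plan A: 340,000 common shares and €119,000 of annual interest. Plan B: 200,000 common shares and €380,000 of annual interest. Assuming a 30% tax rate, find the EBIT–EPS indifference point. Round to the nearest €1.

€752,857

Set EPS_A = EPS_B: (EBIT − €119,000)(1 − 0.30) ÷ 340,000 = (EBIT − €380,000)(1 − 0.30) ÷ 200,000.
Cancelling (1 − t) and cross-multiplying: 200,000·(EBIT − 119,000) = 340,000·(EBIT − 380,000).
Solving, EBIT = (380,000·340,000 − 119,000·200,000) / (340,000 − 200,000) = 105,400,000,000 / 140,000 = 752,857.14.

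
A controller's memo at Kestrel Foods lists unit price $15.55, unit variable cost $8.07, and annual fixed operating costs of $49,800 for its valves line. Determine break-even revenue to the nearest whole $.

$103,528

Contribution margin per unit = $15.55 − $8.07 = $7.48, a CM ratio of $7.48 ÷ $15.55 = 0.4810.
Break-even revenue = fixed costs × price ÷ CM = $49,800 × $15.55 ÷ $7.48 = $103,528.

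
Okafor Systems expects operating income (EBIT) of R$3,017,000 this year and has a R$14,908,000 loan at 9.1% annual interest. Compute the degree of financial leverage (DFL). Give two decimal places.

1.82

Annual interest charges come to R$1,356,628.00.
Degree of financial leverage = EBIT / (EBIT − interest) = R$3,017,000 / R$1,660,372.00 = 1.8171.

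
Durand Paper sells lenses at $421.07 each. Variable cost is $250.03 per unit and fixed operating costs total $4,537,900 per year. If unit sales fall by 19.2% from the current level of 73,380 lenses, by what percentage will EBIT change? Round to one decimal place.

At 73,380 units, contribution = 73,380 × $171.04 = $12,550,915.20.
Subtracting fixed costs: EBIT = $12,550,915.20 − $4,537,900 = $8,013,015.20.
Degree of operating leverage = $12,550,915.20 / $8,013,015.20 = 1.5663.
So EBIT moves 1.5663 × (-19.2%) = -30.1%.

-30.1%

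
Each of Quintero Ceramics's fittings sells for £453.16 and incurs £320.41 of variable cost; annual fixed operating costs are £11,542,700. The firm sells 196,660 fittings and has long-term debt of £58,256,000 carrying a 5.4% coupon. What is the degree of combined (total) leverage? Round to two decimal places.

At 196,660 units, contribution = 196,660 × £132.75 = £26,106,615.00.
Operating income = contribution − fixed costs = £26,106,615.00 − £11,542,700 = £14,563,915.00. Interest = £3,145,824.00.
DOL = £26,106,615.00 ÷ £14,563,915.00 = 1.7926; DFL = £14,563,915.00 ÷ £11,418,091.00 = 1.2755.
DCL = DOL × DFL = 1.7926 × 1.2755 = 2.2865.

2.29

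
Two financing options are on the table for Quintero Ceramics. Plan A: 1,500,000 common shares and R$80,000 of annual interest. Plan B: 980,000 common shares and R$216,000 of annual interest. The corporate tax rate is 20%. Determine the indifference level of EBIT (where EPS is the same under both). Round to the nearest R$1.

Set EPS_A = EPS_B: (EBIT − R$80,000)(1 − 0.20) ÷ 1,500,000 = (EBIT − R$216,000)(1 − 0.20) ÷ 980,000.
Cancelling (1 − t) and cross-multiplying: 980,000·(EBIT − 80,000) = 1,500,000·(EBIT − 216,000).
Solving, EBIT = (216,000·1,500,000 − 80,000·980,000) / (1,500,000 − 980,000) = 245,600,000,000 / 520,000 = 472,307.69.

R$472,308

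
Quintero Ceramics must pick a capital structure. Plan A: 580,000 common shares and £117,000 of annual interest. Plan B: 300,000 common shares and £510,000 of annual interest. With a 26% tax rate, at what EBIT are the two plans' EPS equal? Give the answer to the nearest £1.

£931,071

Set EPS_A = EPS_B: (EBIT − £117,000)(1 − 0.26) ÷ 580,000 = (EBIT − £510,000)(1 − 0.26) ÷ 300,000.
The (1 − t) factor cancels: (EBIT − 117,000) × 300,000 = (EBIT − 510,000) × 580,000.
Solving, EBIT = (510,000·580,000 − 117,000·300,000) / (580,000 − 300,000) = 260,700,000,000 / 280,000 = 931,071.43.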